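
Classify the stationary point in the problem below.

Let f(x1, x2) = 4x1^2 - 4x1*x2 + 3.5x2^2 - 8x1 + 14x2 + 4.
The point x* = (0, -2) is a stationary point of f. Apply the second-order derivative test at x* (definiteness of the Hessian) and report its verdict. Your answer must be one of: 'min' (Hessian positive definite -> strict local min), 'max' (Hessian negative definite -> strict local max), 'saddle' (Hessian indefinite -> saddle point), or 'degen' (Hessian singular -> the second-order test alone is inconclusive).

Compute the Hessian H = grad^2 f:
  H = [[8, -4], [-4, 7]]
Verify stationarity: grad f(x*) = H x* + g = (0, 0).
Eigenvalues of H: 3.4689, 11.5311.
Both eigenvalues > 0, so H is positive definite -> x* is a strict local min.

min


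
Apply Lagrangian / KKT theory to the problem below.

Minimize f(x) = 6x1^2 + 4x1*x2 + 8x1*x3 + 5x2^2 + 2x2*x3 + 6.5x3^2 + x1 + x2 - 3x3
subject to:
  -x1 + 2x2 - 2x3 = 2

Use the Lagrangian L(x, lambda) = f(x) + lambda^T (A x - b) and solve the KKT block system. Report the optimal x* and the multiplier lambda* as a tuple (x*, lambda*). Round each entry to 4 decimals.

Form the Lagrangian:
  L(x, lambda) = (1/2) x^T Q x + c^T x + lambda^T (A x - b)
Stationarity (grad_x L = 0): Q x + c + A^T lambda = 0.
Primal feasibility: A x = b.

This gives the KKT block system:
  [ Q   A^T ] [ x     ]   [-c ]
  [ A    0  ] [ lambda ] = [ b ]

Solving the linear system:
  x*      = (-0.5897, 0.7279, 0.0228)
  lambda* = (-2.9829)
  f(x*)   = 3.0178

x* = (-0.5897, 0.7279, 0.0228), lambda* = (-2.9829)


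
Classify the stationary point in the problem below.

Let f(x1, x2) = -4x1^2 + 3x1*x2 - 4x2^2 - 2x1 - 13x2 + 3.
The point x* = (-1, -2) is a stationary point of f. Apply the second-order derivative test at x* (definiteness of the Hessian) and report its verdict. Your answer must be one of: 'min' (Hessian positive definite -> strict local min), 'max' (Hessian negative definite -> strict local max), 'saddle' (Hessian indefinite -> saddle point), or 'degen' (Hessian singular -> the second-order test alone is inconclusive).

Compute the Hessian H = grad^2 f:
  H = [[-8, 3], [3, -8]]
Verify stationarity: grad f(x*) = H x* + g = (0, 0).
Eigenvalues of H: -11, -5.
Both eigenvalues < 0, so H is negative definite -> x* is a strict local max.

max


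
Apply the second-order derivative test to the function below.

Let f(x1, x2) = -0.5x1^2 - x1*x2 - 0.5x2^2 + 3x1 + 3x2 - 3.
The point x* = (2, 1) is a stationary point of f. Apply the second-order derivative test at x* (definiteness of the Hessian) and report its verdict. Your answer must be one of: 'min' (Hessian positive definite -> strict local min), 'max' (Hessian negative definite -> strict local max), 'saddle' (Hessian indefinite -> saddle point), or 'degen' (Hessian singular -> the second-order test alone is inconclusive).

Compute the Hessian H = grad^2 f:
  H = [[-1, -1], [-1, -1]]
Verify stationarity: grad f(x*) = H x* + g = (0, 0).
Eigenvalues of H: -2, 0.
H has a zero eigenvalue (singular; negative semidefinite but not definite), so H is neither positive definite, negative definite, nor indefinite. The second-order test alone is inconclusive -> degen.
(Indeed, f is constant along the null direction of H through x*, so x* is not a strict local extremum.)

degen


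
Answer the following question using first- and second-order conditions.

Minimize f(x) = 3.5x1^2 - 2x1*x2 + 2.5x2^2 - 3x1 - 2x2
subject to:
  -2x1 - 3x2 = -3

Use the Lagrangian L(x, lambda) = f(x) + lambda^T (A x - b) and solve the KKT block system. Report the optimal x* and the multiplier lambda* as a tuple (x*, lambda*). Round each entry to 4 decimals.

Form the Lagrangian:
  L(x, lambda) = (1/2) x^T Q x + c^T x + lambda^T (A x - b)
Stationarity (grad_x L = 0): Q x + c + A^T lambda = 0.
Primal feasibility: A x = b.

This gives the KKT block system:
  [ Q   A^T ] [ x     ]   [-c ]
  [ A    0  ] [ lambda ] = [ b ]

Solving the linear system:
  x*      = (0.5888, 0.6075)
  lambda* = (-0.0467)
  f(x*)   = -1.5607

x* = (0.5888, 0.6075), lambda* = (-0.0467)


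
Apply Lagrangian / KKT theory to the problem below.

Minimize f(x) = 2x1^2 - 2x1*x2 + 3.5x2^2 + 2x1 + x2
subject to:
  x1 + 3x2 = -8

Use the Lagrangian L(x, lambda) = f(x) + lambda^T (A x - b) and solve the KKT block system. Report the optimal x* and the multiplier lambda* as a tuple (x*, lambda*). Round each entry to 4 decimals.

Form the Lagrangian:
  L(x, lambda) = (1/2) x^T Q x + c^T x + lambda^T (A x - b)
Stationarity (grad_x L = 0): Q x + c + A^T lambda = 0.
Primal feasibility: A x = b.

This gives the KKT block system:
  [ Q   A^T ] [ x     ]   [-c ]
  [ A    0  ] [ lambda ] = [ b ]

Solving the linear system:
  x*      = (-2.1636, -1.9455)
  lambda* = (2.7636)
  f(x*)   = 7.9182

x* = (-2.1636, -1.9455), lambda* = (2.7636)


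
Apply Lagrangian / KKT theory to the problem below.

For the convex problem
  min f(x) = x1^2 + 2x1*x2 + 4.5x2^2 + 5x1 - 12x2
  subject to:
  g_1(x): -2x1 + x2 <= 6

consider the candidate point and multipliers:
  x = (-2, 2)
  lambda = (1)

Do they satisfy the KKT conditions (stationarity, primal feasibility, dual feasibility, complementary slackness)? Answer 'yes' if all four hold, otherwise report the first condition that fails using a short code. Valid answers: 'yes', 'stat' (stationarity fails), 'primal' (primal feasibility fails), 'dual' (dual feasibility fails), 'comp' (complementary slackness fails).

Gradient of f: grad f(x) = Q x + c = (5, 2)
Constraint values g_i(x) = a_i^T x - b_i:
  g_1((-2, 2)) = 0
Stationarity residual: grad f(x) + sum_i lambda_i a_i = (3, 3)
  -> stationarity FAILS
Primal feasibility (all g_i <= 0): OK
Dual feasibility (all lambda_i >= 0): OK
Complementary slackness (lambda_i * g_i(x) = 0 for all i): OK

Verdict: the first failing condition is stationarity -> stat.

stat


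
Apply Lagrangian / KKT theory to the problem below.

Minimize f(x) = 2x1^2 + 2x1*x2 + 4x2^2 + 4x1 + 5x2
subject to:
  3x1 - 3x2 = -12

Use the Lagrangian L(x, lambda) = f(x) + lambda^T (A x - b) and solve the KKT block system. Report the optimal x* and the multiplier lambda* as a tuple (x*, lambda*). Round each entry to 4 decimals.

Form the Lagrangian:
  L(x, lambda) = (1/2) x^T Q x + c^T x + lambda^T (A x - b)
Stationarity (grad_x L = 0): Q x + c + A^T lambda = 0.
Primal feasibility: A x = b.

This gives the KKT block system:
  [ Q   A^T ] [ x     ]   [-c ]
  [ A    0  ] [ lambda ] = [ b ]

Solving the linear system:
  x*      = (-3.0625, 0.9375)
  lambda* = (2.125)
  f(x*)   = 8.9688

x* = (-3.0625, 0.9375), lambda* = (2.125)


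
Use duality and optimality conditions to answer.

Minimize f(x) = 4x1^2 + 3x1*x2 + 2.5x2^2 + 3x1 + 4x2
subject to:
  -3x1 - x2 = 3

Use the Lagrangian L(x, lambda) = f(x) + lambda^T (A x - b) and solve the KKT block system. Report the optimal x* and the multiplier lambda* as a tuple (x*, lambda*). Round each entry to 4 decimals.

Form the Lagrangian:
  L(x, lambda) = (1/2) x^T Q x + c^T x + lambda^T (A x - b)
Stationarity (grad_x L = 0): Q x + c + A^T lambda = 0.
Primal feasibility: A x = b.

This gives the KKT block system:
  [ Q   A^T ] [ x     ]   [-c ]
  [ A    0  ] [ lambda ] = [ b ]

Solving the linear system:
  x*      = (-0.7714, -0.6857)
  lambda* = (-1.7429)
  f(x*)   = 0.0857

x* = (-0.7714, -0.6857), lambda* = (-1.7429)


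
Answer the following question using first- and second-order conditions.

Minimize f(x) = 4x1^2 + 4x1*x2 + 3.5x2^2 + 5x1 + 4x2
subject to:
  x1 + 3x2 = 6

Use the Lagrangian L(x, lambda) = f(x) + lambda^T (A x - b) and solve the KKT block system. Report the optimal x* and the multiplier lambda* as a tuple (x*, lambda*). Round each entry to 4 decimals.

Form the Lagrangian:
  L(x, lambda) = (1/2) x^T Q x + c^T x + lambda^T (A x - b)
Stationarity (grad_x L = 0): Q x + c + A^T lambda = 0.
Primal feasibility: A x = b.

This gives the KKT block system:
  [ Q   A^T ] [ x     ]   [-c ]
  [ A    0  ] [ lambda ] = [ b ]

Solving the linear system:
  x*      = (-1.1455, 2.3818)
  lambda* = (-5.3636)
  f(x*)   = 17.9909

x* = (-1.1455, 2.3818), lambda* = (-5.3636)


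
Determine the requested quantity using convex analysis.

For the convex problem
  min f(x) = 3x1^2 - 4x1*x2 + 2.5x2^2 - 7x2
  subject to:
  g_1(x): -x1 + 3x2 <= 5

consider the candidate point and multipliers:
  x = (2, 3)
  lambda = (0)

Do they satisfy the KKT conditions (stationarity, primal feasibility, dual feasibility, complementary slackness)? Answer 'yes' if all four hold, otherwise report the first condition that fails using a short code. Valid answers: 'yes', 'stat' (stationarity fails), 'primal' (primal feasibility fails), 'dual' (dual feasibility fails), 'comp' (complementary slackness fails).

Gradient of f: grad f(x) = Q x + c = (0, 0)
Constraint values g_i(x) = a_i^T x - b_i:
  g_1((2, 3)) = 2
Stationarity residual: grad f(x) + sum_i lambda_i a_i = (0, 0)
  -> stationarity OK
Primal feasibility (all g_i <= 0): FAILS
Dual feasibility (all lambda_i >= 0): OK
Complementary slackness (lambda_i * g_i(x) = 0 for all i): OK

Verdict: the first failing condition is primal_feasibility -> primal.

primal


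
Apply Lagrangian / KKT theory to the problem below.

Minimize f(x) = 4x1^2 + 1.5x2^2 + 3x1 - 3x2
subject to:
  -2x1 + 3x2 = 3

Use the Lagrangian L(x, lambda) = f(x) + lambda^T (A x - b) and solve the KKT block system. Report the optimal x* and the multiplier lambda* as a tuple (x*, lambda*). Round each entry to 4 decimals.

Form the Lagrangian:
  L(x, lambda) = (1/2) x^T Q x + c^T x + lambda^T (A x - b)
Stationarity (grad_x L = 0): Q x + c + A^T lambda = 0.
Primal feasibility: A x = b.

This gives the KKT block system:
  [ Q   A^T ] [ x     ]   [-c ]
  [ A    0  ] [ lambda ] = [ b ]

Solving the linear system:
  x*      = (-0.3214, 0.7857)
  lambda* = (0.2143)
  f(x*)   = -1.9821

x* = (-0.3214, 0.7857), lambda* = (0.2143)


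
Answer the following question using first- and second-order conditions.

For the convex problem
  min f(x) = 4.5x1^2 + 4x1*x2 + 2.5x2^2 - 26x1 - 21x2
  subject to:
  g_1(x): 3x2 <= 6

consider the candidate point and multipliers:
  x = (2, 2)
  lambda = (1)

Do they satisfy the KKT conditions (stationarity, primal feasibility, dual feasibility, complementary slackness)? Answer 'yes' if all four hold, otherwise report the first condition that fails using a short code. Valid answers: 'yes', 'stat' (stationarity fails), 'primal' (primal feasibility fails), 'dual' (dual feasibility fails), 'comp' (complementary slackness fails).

Gradient of f: grad f(x) = Q x + c = (0, -3)
Constraint values g_i(x) = a_i^T x - b_i:
  g_1((2, 2)) = 0
Stationarity residual: grad f(x) + sum_i lambda_i a_i = (0, 0)
  -> stationarity OK
Primal feasibility (all g_i <= 0): OK
Dual feasibility (all lambda_i >= 0): OK
Complementary slackness (lambda_i * g_i(x) = 0 for all i): OK

Verdict: yes, KKT holds.

yes


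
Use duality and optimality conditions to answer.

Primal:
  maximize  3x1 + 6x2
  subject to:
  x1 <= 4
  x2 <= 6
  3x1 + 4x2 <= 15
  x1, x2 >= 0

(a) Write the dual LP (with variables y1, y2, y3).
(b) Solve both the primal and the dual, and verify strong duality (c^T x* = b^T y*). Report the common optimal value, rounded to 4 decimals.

The standard primal-dual pair for 'max c^T x s.t. A x <= b, x >= 0' is:
  Dual:  min b^T y  s.t.  A^T y >= c,  y >= 0.

So the dual LP is:
  minimize  4y1 + 6y2 + 15y3
  subject to:
    y1 + 3y3 >= 3
    y2 + 4y3 >= 6
    y1, y2, y3 >= 0

Solving the primal: x* = (0, 3.75).
  primal value c^T x* = 22.5.
Solving the dual: y* = (0, 0, 1.5).
  dual value b^T y* = 22.5.
Strong duality: c^T x* = b^T y*. Confirmed.

22.5


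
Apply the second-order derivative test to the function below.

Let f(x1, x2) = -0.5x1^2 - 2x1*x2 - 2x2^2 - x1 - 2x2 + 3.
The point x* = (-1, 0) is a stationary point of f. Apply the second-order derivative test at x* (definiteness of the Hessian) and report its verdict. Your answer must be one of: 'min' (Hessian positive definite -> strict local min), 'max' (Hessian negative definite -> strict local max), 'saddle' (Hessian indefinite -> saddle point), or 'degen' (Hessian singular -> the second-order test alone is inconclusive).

Compute the Hessian H = grad^2 f:
  H = [[-1, -2], [-2, -4]]
Verify stationarity: grad f(x*) = H x* + g = (0, 0).
Eigenvalues of H: -5, 0.
H has a zero eigenvalue (singular; negative semidefinite but not definite), so H is neither positive definite, negative definite, nor indefinite. The second-order test alone is inconclusive -> degen.
(Indeed, f is constant along the null direction of H through x*, so x* is not a strict local extremum.)

degen


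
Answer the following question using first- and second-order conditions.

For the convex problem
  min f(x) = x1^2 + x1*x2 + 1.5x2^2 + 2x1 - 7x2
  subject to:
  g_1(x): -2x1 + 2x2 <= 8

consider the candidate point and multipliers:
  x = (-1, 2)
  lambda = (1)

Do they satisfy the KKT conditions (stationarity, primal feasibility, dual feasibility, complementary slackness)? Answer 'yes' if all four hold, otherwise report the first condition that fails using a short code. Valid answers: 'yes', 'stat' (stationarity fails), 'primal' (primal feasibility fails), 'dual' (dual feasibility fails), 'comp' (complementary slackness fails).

Gradient of f: grad f(x) = Q x + c = (2, -2)
Constraint values g_i(x) = a_i^T x - b_i:
  g_1((-1, 2)) = -2
Stationarity residual: grad f(x) + sum_i lambda_i a_i = (0, 0)
  -> stationarity OK
Primal feasibility (all g_i <= 0): OK
Dual feasibility (all lambda_i >= 0): OK
Complementary slackness (lambda_i * g_i(x) = 0 for all i): FAILS

Verdict: the first failing condition is complementary_slackness -> comp.

comp


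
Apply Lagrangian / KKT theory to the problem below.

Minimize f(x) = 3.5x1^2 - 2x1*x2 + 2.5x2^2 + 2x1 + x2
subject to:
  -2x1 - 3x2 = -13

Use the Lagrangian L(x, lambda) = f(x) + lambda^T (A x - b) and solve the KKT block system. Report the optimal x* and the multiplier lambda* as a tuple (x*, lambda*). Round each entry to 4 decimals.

Form the Lagrangian:
  L(x, lambda) = (1/2) x^T Q x + c^T x + lambda^T (A x - b)
Stationarity (grad_x L = 0): Q x + c + A^T lambda = 0.
Primal feasibility: A x = b.

This gives the KKT block system:
  [ Q   A^T ] [ x     ]   [-c ]
  [ A    0  ] [ lambda ] = [ b ]

Solving the linear system:
  x*      = (1.8318, 3.1121)
  lambda* = (4.2991)
  f(x*)   = 31.3318

x* = (1.8318, 3.1121), lambda* = (4.2991)


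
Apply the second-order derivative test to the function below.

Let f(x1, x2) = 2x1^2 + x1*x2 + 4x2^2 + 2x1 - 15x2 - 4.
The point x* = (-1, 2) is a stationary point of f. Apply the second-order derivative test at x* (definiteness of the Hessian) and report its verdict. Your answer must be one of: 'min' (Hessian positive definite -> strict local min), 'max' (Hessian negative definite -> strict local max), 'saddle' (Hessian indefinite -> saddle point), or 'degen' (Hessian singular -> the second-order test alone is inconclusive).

Compute the Hessian H = grad^2 f:
  H = [[4, 1], [1, 8]]
Verify stationarity: grad f(x*) = H x* + g = (0, 0).
Eigenvalues of H: 3.7639, 8.2361.
Both eigenvalues > 0, so H is positive definite -> x* is a strict local min.

min


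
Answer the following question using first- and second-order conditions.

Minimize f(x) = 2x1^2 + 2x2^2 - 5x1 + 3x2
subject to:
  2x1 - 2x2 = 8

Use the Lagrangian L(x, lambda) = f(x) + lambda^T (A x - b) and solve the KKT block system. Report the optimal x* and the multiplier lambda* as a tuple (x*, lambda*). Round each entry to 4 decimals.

Form the Lagrangian:
  L(x, lambda) = (1/2) x^T Q x + c^T x + lambda^T (A x - b)
Stationarity (grad_x L = 0): Q x + c + A^T lambda = 0.
Primal feasibility: A x = b.

This gives the KKT block system:
  [ Q   A^T ] [ x     ]   [-c ]
  [ A    0  ] [ lambda ] = [ b ]

Solving the linear system:
  x*      = (2.25, -1.75)
  lambda* = (-2)
  f(x*)   = -0.25

x* = (2.25, -1.75), lambda* = (-2)


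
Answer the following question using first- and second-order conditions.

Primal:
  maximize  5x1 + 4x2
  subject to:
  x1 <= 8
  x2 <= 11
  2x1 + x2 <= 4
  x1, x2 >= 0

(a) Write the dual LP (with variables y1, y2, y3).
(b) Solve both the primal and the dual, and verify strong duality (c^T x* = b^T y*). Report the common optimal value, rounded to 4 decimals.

The standard primal-dual pair for 'max c^T x s.t. A x <= b, x >= 0' is:
  Dual:  min b^T y  s.t.  A^T y >= c,  y >= 0.

So the dual LP is:
  minimize  8y1 + 11y2 + 4y3
  subject to:
    y1 + 2y3 >= 5
    y2 + y3 >= 4
    y1, y2, y3 >= 0

Solving the primal: x* = (0, 4).
  primal value c^T x* = 16.
Solving the dual: y* = (0, 0, 4).
  dual value b^T y* = 16.
Strong duality: c^T x* = b^T y*. Confirmed.

16


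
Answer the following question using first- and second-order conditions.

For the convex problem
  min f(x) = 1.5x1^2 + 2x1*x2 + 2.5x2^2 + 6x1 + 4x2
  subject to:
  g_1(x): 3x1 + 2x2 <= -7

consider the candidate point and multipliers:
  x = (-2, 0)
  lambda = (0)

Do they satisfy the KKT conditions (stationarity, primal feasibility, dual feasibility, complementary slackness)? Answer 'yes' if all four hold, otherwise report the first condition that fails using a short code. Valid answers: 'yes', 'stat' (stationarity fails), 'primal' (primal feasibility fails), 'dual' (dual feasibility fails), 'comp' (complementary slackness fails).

Gradient of f: grad f(x) = Q x + c = (0, 0)
Constraint values g_i(x) = a_i^T x - b_i:
  g_1((-2, 0)) = 1
Stationarity residual: grad f(x) + sum_i lambda_i a_i = (0, 0)
  -> stationarity OK
Primal feasibility (all g_i <= 0): FAILS
Dual feasibility (all lambda_i >= 0): OK
Complementary slackness (lambda_i * g_i(x) = 0 for all i): OK

Verdict: the first failing condition is primal_feasibility -> primal.

primal


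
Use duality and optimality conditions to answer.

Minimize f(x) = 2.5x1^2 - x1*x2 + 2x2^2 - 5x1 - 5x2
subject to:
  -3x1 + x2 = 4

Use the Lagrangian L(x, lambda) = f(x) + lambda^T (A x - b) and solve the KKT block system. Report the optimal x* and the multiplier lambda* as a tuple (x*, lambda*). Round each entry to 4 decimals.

Form the Lagrangian:
  L(x, lambda) = (1/2) x^T Q x + c^T x + lambda^T (A x - b)
Stationarity (grad_x L = 0): Q x + c + A^T lambda = 0.
Primal feasibility: A x = b.

This gives the KKT block system:
  [ Q   A^T ] [ x     ]   [-c ]
  [ A    0  ] [ lambda ] = [ b ]

Solving the linear system:
  x*      = (-0.6857, 1.9429)
  lambda* = (-3.4571)
  f(x*)   = 3.7714

x* = (-0.6857, 1.9429), lambda* = (-3.4571)


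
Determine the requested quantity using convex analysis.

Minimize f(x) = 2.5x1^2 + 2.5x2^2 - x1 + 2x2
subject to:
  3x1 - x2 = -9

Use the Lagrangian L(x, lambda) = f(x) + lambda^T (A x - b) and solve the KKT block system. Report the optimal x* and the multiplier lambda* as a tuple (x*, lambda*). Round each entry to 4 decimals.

Form the Lagrangian:
  L(x, lambda) = (1/2) x^T Q x + c^T x + lambda^T (A x - b)
Stationarity (grad_x L = 0): Q x + c + A^T lambda = 0.
Primal feasibility: A x = b.

This gives the KKT block system:
  [ Q   A^T ] [ x     ]   [-c ]
  [ A    0  ] [ lambda ] = [ b ]

Solving the linear system:
  x*      = (-2.8, 0.6)
  lambda* = (5)
  f(x*)   = 24.5

x* = (-2.8, 0.6), lambda* = (5)


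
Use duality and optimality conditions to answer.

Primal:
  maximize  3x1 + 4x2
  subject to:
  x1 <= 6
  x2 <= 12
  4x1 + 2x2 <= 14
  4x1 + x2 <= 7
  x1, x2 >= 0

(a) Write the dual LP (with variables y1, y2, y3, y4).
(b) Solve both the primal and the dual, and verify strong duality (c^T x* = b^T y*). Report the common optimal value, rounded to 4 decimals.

The standard primal-dual pair for 'max c^T x s.t. A x <= b, x >= 0' is:
  Dual:  min b^T y  s.t.  A^T y >= c,  y >= 0.

So the dual LP is:
  minimize  6y1 + 12y2 + 14y3 + 7y4
  subject to:
    y1 + 4y3 + 4y4 >= 3
    y2 + 2y3 + y4 >= 4
    y1, y2, y3, y4 >= 0

Solving the primal: x* = (0, 7).
  primal value c^T x* = 28.
Solving the dual: y* = (0, 0, 0, 4).
  dual value b^T y* = 28.
Strong duality: c^T x* = b^T y*. Confirmed.

28


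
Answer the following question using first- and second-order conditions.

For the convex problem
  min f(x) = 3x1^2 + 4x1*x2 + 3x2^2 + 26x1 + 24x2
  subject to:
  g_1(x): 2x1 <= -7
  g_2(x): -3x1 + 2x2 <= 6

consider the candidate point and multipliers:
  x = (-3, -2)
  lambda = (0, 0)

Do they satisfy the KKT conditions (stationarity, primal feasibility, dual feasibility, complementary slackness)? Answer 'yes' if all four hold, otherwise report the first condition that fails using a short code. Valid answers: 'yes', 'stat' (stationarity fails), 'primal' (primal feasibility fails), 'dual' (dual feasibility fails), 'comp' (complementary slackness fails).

Gradient of f: grad f(x) = Q x + c = (0, 0)
Constraint values g_i(x) = a_i^T x - b_i:
  g_1((-3, -2)) = 1
  g_2((-3, -2)) = -1
Stationarity residual: grad f(x) + sum_i lambda_i a_i = (0, 0)
  -> stationarity OK
Primal feasibility (all g_i <= 0): FAILS
Dual feasibility (all lambda_i >= 0): OK
Complementary slackness (lambda_i * g_i(x) = 0 for all i): OK

Verdict: the first failing condition is primal_feasibility -> primal.

primal


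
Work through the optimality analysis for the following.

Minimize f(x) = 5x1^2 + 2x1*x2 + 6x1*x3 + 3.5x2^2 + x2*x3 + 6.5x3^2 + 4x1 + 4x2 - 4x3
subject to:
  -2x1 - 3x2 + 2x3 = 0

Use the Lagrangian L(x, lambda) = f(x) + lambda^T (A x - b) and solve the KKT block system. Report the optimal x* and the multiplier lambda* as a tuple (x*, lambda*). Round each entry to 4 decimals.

Form the Lagrangian:
  L(x, lambda) = (1/2) x^T Q x + c^T x + lambda^T (A x - b)
Stationarity (grad_x L = 0): Q x + c + A^T lambda = 0.
Primal feasibility: A x = b.

This gives the KKT block system:
  [ Q   A^T ] [ x     ]   [-c ]
  [ A    0  ] [ lambda ] = [ b ]

Solving the linear system:
  x*      = (-0.1651, 0.1835, 0.1101)
  lambda* = (1.6881)
  f(x*)   = -0.1835

x* = (-0.1651, 0.1835, 0.1101), lambda* = (1.6881)


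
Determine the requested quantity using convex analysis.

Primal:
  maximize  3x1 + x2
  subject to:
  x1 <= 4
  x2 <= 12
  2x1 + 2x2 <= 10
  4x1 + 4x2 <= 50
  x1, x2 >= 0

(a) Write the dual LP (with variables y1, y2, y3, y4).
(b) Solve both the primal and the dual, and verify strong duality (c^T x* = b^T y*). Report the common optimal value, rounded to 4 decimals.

The standard primal-dual pair for 'max c^T x s.t. A x <= b, x >= 0' is:
  Dual:  min b^T y  s.t.  A^T y >= c,  y >= 0.

So the dual LP is:
  minimize  4y1 + 12y2 + 10y3 + 50y4
  subject to:
    y1 + 2y3 + 4y4 >= 3
    y2 + 2y3 + 4y4 >= 1
    y1, y2, y3, y4 >= 0

Solving the primal: x* = (4, 1).
  primal value c^T x* = 13.
Solving the dual: y* = (2, 0, 0.5, 0).
  dual value b^T y* = 13.
Strong duality: c^T x* = b^T y*. Confirmed.

13


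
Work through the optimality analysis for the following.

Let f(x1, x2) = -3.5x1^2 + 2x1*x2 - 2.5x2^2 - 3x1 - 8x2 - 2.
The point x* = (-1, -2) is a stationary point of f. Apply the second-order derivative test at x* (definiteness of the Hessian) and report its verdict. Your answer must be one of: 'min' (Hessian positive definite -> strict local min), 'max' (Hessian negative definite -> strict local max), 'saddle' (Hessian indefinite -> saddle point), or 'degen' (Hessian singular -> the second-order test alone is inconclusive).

Compute the Hessian H = grad^2 f:
  H = [[-7, 2], [2, -5]]
Verify stationarity: grad f(x*) = H x* + g = (0, 0).
Eigenvalues of H: -8.2361, -3.7639.
Both eigenvalues < 0, so H is negative definite -> x* is a strict local max.

max


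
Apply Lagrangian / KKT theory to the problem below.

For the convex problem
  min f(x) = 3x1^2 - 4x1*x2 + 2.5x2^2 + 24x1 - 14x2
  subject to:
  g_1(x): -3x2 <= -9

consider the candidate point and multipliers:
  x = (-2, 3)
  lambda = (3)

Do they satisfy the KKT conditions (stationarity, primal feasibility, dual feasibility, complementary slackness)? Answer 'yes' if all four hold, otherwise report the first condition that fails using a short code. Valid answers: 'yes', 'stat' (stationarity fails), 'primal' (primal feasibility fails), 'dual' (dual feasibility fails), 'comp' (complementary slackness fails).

Gradient of f: grad f(x) = Q x + c = (0, 9)
Constraint values g_i(x) = a_i^T x - b_i:
  g_1((-2, 3)) = 0
Stationarity residual: grad f(x) + sum_i lambda_i a_i = (0, 0)
  -> stationarity OK
Primal feasibility (all g_i <= 0): OK
Dual feasibility (all lambda_i >= 0): OK
Complementary slackness (lambda_i * g_i(x) = 0 for all i): OK

Verdict: yes, KKT holds.

yes


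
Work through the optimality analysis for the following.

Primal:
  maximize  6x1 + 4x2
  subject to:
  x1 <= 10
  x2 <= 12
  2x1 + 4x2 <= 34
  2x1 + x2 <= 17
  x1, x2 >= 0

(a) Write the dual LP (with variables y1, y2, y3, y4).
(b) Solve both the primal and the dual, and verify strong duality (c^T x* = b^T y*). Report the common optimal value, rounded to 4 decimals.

The standard primal-dual pair for 'max c^T x s.t. A x <= b, x >= 0' is:
  Dual:  min b^T y  s.t.  A^T y >= c,  y >= 0.

So the dual LP is:
  minimize  10y1 + 12y2 + 34y3 + 17y4
  subject to:
    y1 + 2y3 + 2y4 >= 6
    y2 + 4y3 + y4 >= 4
    y1, y2, y3, y4 >= 0

Solving the primal: x* = (5.6667, 5.6667).
  primal value c^T x* = 56.6667.
Solving the dual: y* = (0, 0, 0.3333, 2.6667).
  dual value b^T y* = 56.6667.
Strong duality: c^T x* = b^T y*. Confirmed.

56.6667


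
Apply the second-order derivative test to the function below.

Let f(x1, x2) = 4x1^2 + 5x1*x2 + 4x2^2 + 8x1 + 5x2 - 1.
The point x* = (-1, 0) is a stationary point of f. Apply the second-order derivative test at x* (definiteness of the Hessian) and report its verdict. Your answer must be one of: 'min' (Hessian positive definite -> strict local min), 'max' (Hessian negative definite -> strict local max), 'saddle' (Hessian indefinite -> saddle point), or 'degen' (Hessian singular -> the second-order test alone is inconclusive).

Compute the Hessian H = grad^2 f:
  H = [[8, 5], [5, 8]]
Verify stationarity: grad f(x*) = H x* + g = (0, 0).
Eigenvalues of H: 3, 13.
Both eigenvalues > 0, so H is positive definite -> x* is a strict local min.

min


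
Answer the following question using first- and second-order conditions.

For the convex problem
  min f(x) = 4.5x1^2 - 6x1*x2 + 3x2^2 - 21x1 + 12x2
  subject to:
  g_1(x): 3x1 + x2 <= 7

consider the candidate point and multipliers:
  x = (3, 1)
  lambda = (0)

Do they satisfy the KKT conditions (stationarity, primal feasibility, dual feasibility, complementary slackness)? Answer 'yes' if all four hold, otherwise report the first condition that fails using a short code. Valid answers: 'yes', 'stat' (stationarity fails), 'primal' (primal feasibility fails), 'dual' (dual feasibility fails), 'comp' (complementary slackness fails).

Gradient of f: grad f(x) = Q x + c = (0, 0)
Constraint values g_i(x) = a_i^T x - b_i:
  g_1((3, 1)) = 3
Stationarity residual: grad f(x) + sum_i lambda_i a_i = (0, 0)
  -> stationarity OK
Primal feasibility (all g_i <= 0): FAILS
Dual feasibility (all lambda_i >= 0): OK
Complementary slackness (lambda_i * g_i(x) = 0 for all i): OK

Verdict: the first failing condition is primal_feasibility -> primal.

primal


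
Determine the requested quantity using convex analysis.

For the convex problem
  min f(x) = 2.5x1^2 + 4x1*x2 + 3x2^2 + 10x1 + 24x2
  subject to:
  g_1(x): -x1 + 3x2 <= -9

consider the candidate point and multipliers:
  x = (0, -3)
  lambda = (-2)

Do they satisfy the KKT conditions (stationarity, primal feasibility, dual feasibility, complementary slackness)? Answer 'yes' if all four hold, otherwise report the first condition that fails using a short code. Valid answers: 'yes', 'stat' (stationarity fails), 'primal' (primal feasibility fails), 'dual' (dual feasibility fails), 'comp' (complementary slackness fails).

Gradient of f: grad f(x) = Q x + c = (-2, 6)
Constraint values g_i(x) = a_i^T x - b_i:
  g_1((0, -3)) = 0
Stationarity residual: grad f(x) + sum_i lambda_i a_i = (0, 0)
  -> stationarity OK
Primal feasibility (all g_i <= 0): OK
Dual feasibility (all lambda_i >= 0): FAILS
Complementary slackness (lambda_i * g_i(x) = 0 for all i): OK

Verdict: the first failing condition is dual_feasibility -> dual.

dual


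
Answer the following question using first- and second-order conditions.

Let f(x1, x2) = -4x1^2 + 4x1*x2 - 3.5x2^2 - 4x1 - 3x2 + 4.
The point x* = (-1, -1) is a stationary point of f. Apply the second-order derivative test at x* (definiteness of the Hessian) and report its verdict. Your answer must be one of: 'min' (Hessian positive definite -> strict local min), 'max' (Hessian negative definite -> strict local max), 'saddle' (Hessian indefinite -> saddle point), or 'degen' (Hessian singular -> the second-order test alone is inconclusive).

Compute the Hessian H = grad^2 f:
  H = [[-8, 4], [4, -7]]
Verify stationarity: grad f(x*) = H x* + g = (0, 0).
Eigenvalues of H: -11.5311, -3.4689.
Both eigenvalues < 0, so H is negative definite -> x* is a strict local max.

max


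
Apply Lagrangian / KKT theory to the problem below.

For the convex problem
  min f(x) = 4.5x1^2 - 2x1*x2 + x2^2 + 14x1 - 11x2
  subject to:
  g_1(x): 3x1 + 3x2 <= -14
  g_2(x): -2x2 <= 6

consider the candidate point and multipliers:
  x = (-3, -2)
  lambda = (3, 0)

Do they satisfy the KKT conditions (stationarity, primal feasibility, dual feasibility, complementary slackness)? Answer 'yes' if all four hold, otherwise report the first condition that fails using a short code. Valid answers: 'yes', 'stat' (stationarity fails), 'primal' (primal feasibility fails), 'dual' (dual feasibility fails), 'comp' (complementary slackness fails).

Gradient of f: grad f(x) = Q x + c = (-9, -9)
Constraint values g_i(x) = a_i^T x - b_i:
  g_1((-3, -2)) = -1
  g_2((-3, -2)) = -2
Stationarity residual: grad f(x) + sum_i lambda_i a_i = (0, 0)
  -> stationarity OK
Primal feasibility (all g_i <= 0): OK
Dual feasibility (all lambda_i >= 0): OK
Complementary slackness (lambda_i * g_i(x) = 0 for all i): FAILS

Verdict: the first failing condition is complementary_slackness -> comp.

comp


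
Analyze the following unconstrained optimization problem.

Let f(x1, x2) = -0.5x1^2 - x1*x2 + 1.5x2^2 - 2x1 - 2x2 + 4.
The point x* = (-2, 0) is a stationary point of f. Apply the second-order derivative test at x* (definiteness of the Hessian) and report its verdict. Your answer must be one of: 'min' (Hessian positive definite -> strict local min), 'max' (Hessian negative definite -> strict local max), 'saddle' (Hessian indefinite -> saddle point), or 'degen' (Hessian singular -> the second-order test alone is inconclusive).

Compute the Hessian H = grad^2 f:
  H = [[-1, -1], [-1, 3]]
Verify stationarity: grad f(x*) = H x* + g = (0, 0).
Eigenvalues of H: -1.2361, 3.2361.
Eigenvalues have mixed signs, so H is indefinite -> x* is a saddle point.

saddle


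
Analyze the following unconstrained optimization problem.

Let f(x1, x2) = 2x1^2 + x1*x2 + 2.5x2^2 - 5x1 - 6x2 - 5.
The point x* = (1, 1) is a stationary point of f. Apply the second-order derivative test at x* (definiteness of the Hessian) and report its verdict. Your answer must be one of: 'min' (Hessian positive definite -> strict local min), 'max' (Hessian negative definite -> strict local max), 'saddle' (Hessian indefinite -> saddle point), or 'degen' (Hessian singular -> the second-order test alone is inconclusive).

Compute the Hessian H = grad^2 f:
  H = [[4, 1], [1, 5]]
Verify stationarity: grad f(x*) = H x* + g = (0, 0).
Eigenvalues of H: 3.382, 5.618.
Both eigenvalues > 0, so H is positive definite -> x* is a strict local min.

min


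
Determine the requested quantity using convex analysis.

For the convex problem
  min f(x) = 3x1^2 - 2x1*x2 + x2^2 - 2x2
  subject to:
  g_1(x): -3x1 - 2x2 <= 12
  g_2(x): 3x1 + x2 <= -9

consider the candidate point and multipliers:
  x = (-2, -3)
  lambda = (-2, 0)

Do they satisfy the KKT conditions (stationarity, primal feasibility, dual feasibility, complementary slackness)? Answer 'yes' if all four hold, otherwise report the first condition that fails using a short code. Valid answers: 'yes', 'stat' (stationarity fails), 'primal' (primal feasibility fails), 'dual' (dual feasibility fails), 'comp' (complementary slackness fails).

Gradient of f: grad f(x) = Q x + c = (-6, -4)
Constraint values g_i(x) = a_i^T x - b_i:
  g_1((-2, -3)) = 0
  g_2((-2, -3)) = 0
Stationarity residual: grad f(x) + sum_i lambda_i a_i = (0, 0)
  -> stationarity OK
Primal feasibility (all g_i <= 0): OK
Dual feasibility (all lambda_i >= 0): FAILS
Complementary slackness (lambda_i * g_i(x) = 0 for all i): OK

Verdict: the first failing condition is dual_feasibility -> dual.

dual


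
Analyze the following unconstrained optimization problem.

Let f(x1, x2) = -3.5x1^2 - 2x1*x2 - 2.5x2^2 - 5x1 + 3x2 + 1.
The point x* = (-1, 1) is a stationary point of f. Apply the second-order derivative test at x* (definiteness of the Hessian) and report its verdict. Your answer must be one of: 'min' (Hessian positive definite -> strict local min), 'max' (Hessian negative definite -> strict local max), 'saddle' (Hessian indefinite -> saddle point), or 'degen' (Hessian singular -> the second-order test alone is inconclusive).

Compute the Hessian H = grad^2 f:
  H = [[-7, -2], [-2, -5]]
Verify stationarity: grad f(x*) = H x* + g = (0, 0).
Eigenvalues of H: -8.2361, -3.7639.
Both eigenvalues < 0, so H is negative definite -> x* is a strict local max.

max


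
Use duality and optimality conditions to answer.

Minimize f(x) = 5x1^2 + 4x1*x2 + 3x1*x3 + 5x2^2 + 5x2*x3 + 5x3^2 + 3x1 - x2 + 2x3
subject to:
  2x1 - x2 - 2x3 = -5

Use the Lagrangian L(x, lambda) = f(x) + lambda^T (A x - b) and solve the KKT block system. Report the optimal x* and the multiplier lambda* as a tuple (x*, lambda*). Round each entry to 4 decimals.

Form the Lagrangian:
  L(x, lambda) = (1/2) x^T Q x + c^T x + lambda^T (A x - b)
Stationarity (grad_x L = 0): Q x + c + A^T lambda = 0.
Primal feasibility: A x = b.

This gives the KKT block system:
  [ Q   A^T ] [ x     ]   [-c ]
  [ A    0  ] [ lambda ] = [ b ]

Solving the linear system:
  x*      = (-1.5166, 0.7722, 0.5974)
  lambda* = (3.6424)
  f(x*)   = 7.0424

x* = (-1.5166, 0.7722, 0.5974), lambda* = (3.6424)


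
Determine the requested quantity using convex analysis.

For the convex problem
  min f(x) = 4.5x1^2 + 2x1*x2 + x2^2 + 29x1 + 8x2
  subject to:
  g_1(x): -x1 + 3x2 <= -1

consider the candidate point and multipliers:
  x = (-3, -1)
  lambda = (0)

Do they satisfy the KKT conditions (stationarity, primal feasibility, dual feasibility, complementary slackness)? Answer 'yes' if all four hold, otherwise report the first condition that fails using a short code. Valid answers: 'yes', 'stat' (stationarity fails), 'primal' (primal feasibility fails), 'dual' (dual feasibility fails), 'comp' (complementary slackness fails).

Gradient of f: grad f(x) = Q x + c = (0, 0)
Constraint values g_i(x) = a_i^T x - b_i:
  g_1((-3, -1)) = 1
Stationarity residual: grad f(x) + sum_i lambda_i a_i = (0, 0)
  -> stationarity OK
Primal feasibility (all g_i <= 0): FAILS
Dual feasibility (all lambda_i >= 0): OK
Complementary slackness (lambda_i * g_i(x) = 0 for all i): OK

Verdict: the first failing condition is primal_feasibility -> primal.

primal


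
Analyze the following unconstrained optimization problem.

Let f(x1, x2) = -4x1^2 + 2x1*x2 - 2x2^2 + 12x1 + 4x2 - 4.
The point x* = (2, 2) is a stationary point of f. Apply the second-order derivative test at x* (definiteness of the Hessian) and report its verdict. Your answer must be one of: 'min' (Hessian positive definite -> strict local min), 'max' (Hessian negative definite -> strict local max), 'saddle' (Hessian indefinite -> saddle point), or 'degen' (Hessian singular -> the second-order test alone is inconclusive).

Compute the Hessian H = grad^2 f:
  H = [[-8, 2], [2, -4]]
Verify stationarity: grad f(x*) = H x* + g = (0, 0).
Eigenvalues of H: -8.8284, -3.1716.
Both eigenvalues < 0, so H is negative definite -> x* is a strict local max.

max


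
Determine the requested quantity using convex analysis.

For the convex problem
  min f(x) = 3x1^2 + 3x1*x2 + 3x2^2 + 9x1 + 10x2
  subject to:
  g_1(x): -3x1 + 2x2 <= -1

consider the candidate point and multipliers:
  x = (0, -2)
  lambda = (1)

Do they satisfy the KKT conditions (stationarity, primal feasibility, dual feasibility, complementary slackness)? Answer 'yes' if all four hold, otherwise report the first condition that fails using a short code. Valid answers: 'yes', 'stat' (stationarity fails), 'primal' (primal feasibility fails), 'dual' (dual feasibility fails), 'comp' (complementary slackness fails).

Gradient of f: grad f(x) = Q x + c = (3, -2)
Constraint values g_i(x) = a_i^T x - b_i:
  g_1((0, -2)) = -3
Stationarity residual: grad f(x) + sum_i lambda_i a_i = (0, 0)
  -> stationarity OK
Primal feasibility (all g_i <= 0): OK
Dual feasibility (all lambda_i >= 0): OK
Complementary slackness (lambda_i * g_i(x) = 0 for all i): FAILS

Verdict: the first failing condition is complementary_slackness -> comp.

comp


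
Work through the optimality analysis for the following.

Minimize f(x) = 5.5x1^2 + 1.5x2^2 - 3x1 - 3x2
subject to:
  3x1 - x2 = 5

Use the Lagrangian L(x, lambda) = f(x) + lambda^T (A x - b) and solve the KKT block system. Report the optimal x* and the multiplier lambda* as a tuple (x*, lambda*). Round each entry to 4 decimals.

Form the Lagrangian:
  L(x, lambda) = (1/2) x^T Q x + c^T x + lambda^T (A x - b)
Stationarity (grad_x L = 0): Q x + c + A^T lambda = 0.
Primal feasibility: A x = b.

This gives the KKT block system:
  [ Q   A^T ] [ x     ]   [-c ]
  [ A    0  ] [ lambda ] = [ b ]

Solving the linear system:
  x*      = (1.5, -0.5)
  lambda* = (-4.5)
  f(x*)   = 9.75

x* = (1.5, -0.5), lambda* = (-4.5)


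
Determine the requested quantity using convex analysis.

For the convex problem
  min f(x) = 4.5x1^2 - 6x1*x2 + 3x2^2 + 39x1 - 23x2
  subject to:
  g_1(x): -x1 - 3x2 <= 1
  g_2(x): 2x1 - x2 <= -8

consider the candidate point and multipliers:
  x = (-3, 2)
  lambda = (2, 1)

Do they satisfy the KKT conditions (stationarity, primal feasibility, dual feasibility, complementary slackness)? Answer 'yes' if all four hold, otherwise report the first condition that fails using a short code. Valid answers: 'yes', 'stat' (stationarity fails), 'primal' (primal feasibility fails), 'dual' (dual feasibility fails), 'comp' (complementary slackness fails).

Gradient of f: grad f(x) = Q x + c = (0, 7)
Constraint values g_i(x) = a_i^T x - b_i:
  g_1((-3, 2)) = -4
  g_2((-3, 2)) = 0
Stationarity residual: grad f(x) + sum_i lambda_i a_i = (0, 0)
  -> stationarity OK
Primal feasibility (all g_i <= 0): OK
Dual feasibility (all lambda_i >= 0): OK
Complementary slackness (lambda_i * g_i(x) = 0 for all i): FAILS

Verdict: the first failing condition is complementary_slackness -> comp.

comp


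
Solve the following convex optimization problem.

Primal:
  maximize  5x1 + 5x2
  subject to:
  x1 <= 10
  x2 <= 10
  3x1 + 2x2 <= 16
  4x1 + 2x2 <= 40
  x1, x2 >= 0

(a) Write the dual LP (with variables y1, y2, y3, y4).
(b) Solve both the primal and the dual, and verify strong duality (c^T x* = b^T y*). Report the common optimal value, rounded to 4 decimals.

The standard primal-dual pair for 'max c^T x s.t. A x <= b, x >= 0' is:
  Dual:  min b^T y  s.t.  A^T y >= c,  y >= 0.

So the dual LP is:
  minimize  10y1 + 10y2 + 16y3 + 40y4
  subject to:
    y1 + 3y3 + 4y4 >= 5
    y2 + 2y3 + 2y4 >= 5
    y1, y2, y3, y4 >= 0

Solving the primal: x* = (0, 8).
  primal value c^T x* = 40.
Solving the dual: y* = (0, 0, 2.5, 0).
  dual value b^T y* = 40.
Strong duality: c^T x* = b^T y*. Confirmed.

40


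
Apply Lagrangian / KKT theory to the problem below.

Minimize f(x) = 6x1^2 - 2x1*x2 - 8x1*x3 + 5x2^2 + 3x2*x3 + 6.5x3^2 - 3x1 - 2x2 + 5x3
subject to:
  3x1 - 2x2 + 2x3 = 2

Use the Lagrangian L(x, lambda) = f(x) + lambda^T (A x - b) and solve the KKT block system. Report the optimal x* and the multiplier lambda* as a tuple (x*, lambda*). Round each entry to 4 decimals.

Form the Lagrangian:
  L(x, lambda) = (1/2) x^T Q x + c^T x + lambda^T (A x - b)
Stationarity (grad_x L = 0): Q x + c + A^T lambda = 0.
Primal feasibility: A x = b.

This gives the KKT block system:
  [ Q   A^T ] [ x     ]   [-c ]
  [ A    0  ] [ lambda ] = [ b ]

Solving the linear system:
  x*      = (0.6194, 0.071, 0.1419)
  lambda* = (-1.0516)
  f(x*)   = 0.4065

x* = (0.6194, 0.071, 0.1419), lambda* = (-1.0516)
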